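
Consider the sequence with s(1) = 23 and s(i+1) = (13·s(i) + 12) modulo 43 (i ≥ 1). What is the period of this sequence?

21

s(1) = 23, s(2) = 10, s(3) = 13, s(4) = 9, s(5) = 0, s(6) = 12, s(7) = 39, s(8) = 3, s(9) = 8, s(10) = 30, s(11) = 15, s(12) = 35, s(13) = 37, s(14) = 20, s(15) = 14, s(16) = 22, s(17) = 40, s(18) = 16, s(19) = 5, s(20) = 34, s(21) = 24, s(22) = 23.
The sequence repeats with period 21.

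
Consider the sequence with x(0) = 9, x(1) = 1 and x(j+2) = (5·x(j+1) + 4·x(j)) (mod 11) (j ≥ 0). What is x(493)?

We have x(0) = 9, x(1) = 1, x(2) = 8, x(3) = 0, x(4) = 10, x(5) = 6, x(6) = 4, x(7) = 0, x(8) = 5, x(9) = 3, x(10) = 2, x(11) = 0, x(12) = 8, x(13) = 7, x(14) = 1, x(15) = 0, x(16) = 4, x(17) = 9, x(18) = 6, x(19) = 0, x(20) = 2, x(21) = 10, x(22) = 3, x(23) = 0, x(24) = 1, x(25) = 5, x(26) = 7, x(27) = 0, x(28) = 6, x(29) = 8, x(30) = 9, x(31) = 0, x(32) = 3, x(33) = 4, x(34) = 10, x(35) = 0, x(36) = 7, x(37) = 2, x(38) = 5, x(39) = 0, x(40) = 9, x(41) = 1.
The sequence repeats with period 40.
So x(493) = x(0 + ((493-0) mod 40)) = x(13) = 7.

7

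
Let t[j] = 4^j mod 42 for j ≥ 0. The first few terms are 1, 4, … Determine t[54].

22

Computing terms: t[0] = 1,  t[1] = 4,  t[2] = 16,  t[3] = 22,  t[4] = 4.
Since t[4] = t[1] = 4, the sequence is eventually periodic: after a pre-period of length 1 it cycles with period 3.
For j ≥ 1, t[j] depends only on (j - 1) mod 3. (54 - 1) mod 3 = 2, so t[54] = t[3] = 22.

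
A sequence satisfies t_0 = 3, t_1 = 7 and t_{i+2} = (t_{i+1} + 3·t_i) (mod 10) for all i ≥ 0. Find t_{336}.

We have t_0 = 3, t_1 = 7, t_2 = 6, t_3 = 7, t_4 = 5, t_5 = 6, t_6 = 1, t_7 = 9, t_8 = 2, t_9 = 9, t_{10} = 5, t_{11} = 2, t_{12} = 7, t_{13} = 3, t_{14} = 4, t_{15} = 3, t_{16} = 5, t_{17} = 4, t_{18} = 9, t_{19} = 1, t_{20} = 8, t_{21} = 1, t_{22} = 5, t_{23} = 8, t_{24} = 3, t_{25} = 7.
The sequence repeats with period 24.
So t_{336} = t_{0 + ((336-0) mod 24)} = t_0 = 3.

3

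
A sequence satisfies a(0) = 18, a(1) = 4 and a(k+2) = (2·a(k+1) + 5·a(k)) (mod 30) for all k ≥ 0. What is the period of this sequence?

a(0) = 18; a(1) = 4; a(2) = 8; a(3) = 6; a(4) = 22; a(5) = 14; a(6) = 18; a(7) = 16; a(8) = 2; a(9) = 24; a(10) = 28; a(11) = 26; a(12) = 12; a(13) = 4; a(14) = 8.
Since (a(13), a(14)) = (a(1), a(2)) = (4, 8) (two consecutive terms determine the rest), the sequence is eventually periodic: after a pre-period of length 1 it cycles with period 12.

12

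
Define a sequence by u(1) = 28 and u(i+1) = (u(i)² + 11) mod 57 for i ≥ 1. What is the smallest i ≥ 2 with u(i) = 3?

We have u(1) = 28, u(2) = 54, u(3) = 20, u(4) = 12, u(5) = 41, u(6) = 39, u(7) = 50, u(8) = 3, u(9) = 20.
Since u(9) = u(3) = 20, the sequence is eventually periodic: after a pre-period of length 2 it cycles with period 6.
The value 3 first appears (with i ≥ 2) at u(8).

8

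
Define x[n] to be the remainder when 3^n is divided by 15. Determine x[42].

9

x[0] = 1, x[1] = 3, x[2] = 9, x[3] = 12, x[4] = 6, x[5] = 3.
Since x[5] = x[1] = 3, the sequence is eventually periodic: after a pre-period of length 1 it cycles with period 4.
For n ≥ 1, x[n] depends only on (n - 1) mod 4. (42 - 1) mod 4 = 1, so x[42] = x[2] = 9.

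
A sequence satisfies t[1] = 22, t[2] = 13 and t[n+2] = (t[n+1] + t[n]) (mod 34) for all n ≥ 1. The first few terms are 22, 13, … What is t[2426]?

9

We have t[1] = 22,  t[2] = 13,  t[3] = 1,  t[4] = 14,  t[5] = 15,  t[6] = 29,  t[7] = 10,  t[8] = 5,  t[9] = 15,  t[10] = 20,  t[11] = 1,  t[12] = 21,  t[13] = 22,  t[14] = 9,  t[15] = 31,  t[16] = 6,  t[17] = 3,  t[18] = 9,  t[19] = 12,  t[20] = 21,  t[21] = 33,  t[22] = 20,  t[23] = 19,  t[24] = 5,  t[25] = 24,  t[26] = 29,  t[27] = 19,  t[28] = 14,  t[29] = 33,  t[30] = 13,  t[31] = 12,  t[32] = 25,  t[33] = 3,  t[34] = 28,  t[35] = 31,  t[36] = 25,  t[37] = 22,  t[38] = 13.
Since (t[37], t[38]) = (t[1], t[2]) = (22, 13) (two consecutive terms determine the rest), the sequence is periodic with period 36.
So t[2426] = t[1 + ((2426-1) mod 36)] = t[14] = 9.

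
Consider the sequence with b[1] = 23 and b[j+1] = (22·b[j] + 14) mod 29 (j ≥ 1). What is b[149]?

Listing terms: b[1] = 23; b[2] = 27; b[3] = 28; b[4] = 21; b[5] = 12; b[6] = 17; b[7] = 11; b[8] = 24; b[9] = 20; b[10] = 19; b[11] = 26; b[12] = 6; b[13] = 1; b[14] = 7; b[15] = 23.
The sequence repeats with period 14.
(149 - 1) mod 14 = 8, so b[149] = b[9] = 20.

20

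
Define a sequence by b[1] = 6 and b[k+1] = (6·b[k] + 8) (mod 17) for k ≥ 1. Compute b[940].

16

Listing terms: b[1] = 6,  b[2] = 10,  b[3] = 0,  b[4] = 8,  b[5] = 5,  b[6] = 4,  b[7] = 15,  b[8] = 13,  b[9] = 1,  b[10] = 14,  b[11] = 7,  b[12] = 16,  b[13] = 2,  b[14] = 3,  b[15] = 9,  b[16] = 11,  b[17] = 6.
Since b[17] = b[1] = 6, the sequence is periodic with period 16.
(940 - 1) mod 16 = 11, so b[940] = b[12] = 16.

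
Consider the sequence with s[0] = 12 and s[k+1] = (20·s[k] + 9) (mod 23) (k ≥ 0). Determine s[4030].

10

Computing terms: s[0] = 12,  s[1] = 19,  s[2] = 21,  s[3] = 15,  s[4] = 10,  s[5] = 2,  s[6] = 3,  s[7] = 0,  s[8] = 9,  s[9] = 5,  s[10] = 17,  s[11] = 4,  s[12] = 20,  s[13] = 18,  s[14] = 1,  s[15] = 6,  s[16] = 14,  s[17] = 13,  s[18] = 16,  s[19] = 7,  s[20] = 11,  s[21] = 22,  s[22] = 12.
Since s[22] = s[0] = 12, the sequence is periodic with period 22.
(4030 - 0) mod 22 = 4, so s[4030] = s[4] = 10.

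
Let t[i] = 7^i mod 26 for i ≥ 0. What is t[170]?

23

t[0] = 1, t[1] = 7, t[2] = 23, t[3] = 5, t[4] = 9, t[5] = 11, t[6] = 25, t[7] = 19, t[8] = 3, t[9] = 21, t[10] = 17, t[11] = 15, t[12] = 1.
The sequence repeats with period 12.
(170 - 0) mod 12 = 2, so t[170] = t[2] = 23.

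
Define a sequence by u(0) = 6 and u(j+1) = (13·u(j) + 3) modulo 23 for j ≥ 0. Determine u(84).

10

We have u(0) = 6,  u(1) = 12,  u(2) = 21,  u(3) = 0,  u(4) = 3,  u(5) = 19,  u(6) = 20,  u(7) = 10,  u(8) = 18,  u(9) = 7,  u(10) = 2,  u(11) = 6.
Since u(11) = u(0) = 6, the sequence is periodic with period 11.
So u(84) = u(0 + ((84-0) mod 11)) = u(7) = 10.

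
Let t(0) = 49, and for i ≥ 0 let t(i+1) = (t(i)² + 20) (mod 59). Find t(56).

56

We have t(0) = 49; t(1) = 2; t(2) = 24; t(3) = 6; t(4) = 56; t(5) = 29; t(6) = 35; t(7) = 6.
Since t(7) = t(3) = 6, the sequence is eventually periodic: after a pre-period of length 3 it cycles with period 4.
For i ≥ 3, t(i) depends only on (i - 3) mod 4. (56 - 3) mod 4 = 1, so t(56) = t(4) = 56.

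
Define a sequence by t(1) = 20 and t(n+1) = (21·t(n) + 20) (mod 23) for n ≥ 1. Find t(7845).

18

Listing terms: t(1) = 20, t(2) = 3, t(3) = 14, t(4) = 15, t(5) = 13, t(6) = 17, t(7) = 9, t(8) = 2, t(9) = 16, t(10) = 11, t(11) = 21, t(12) = 1, t(13) = 18, t(14) = 7, t(15) = 6, t(16) = 8, t(17) = 4, t(18) = 12, t(19) = 19, t(20) = 5, t(21) = 10, t(22) = 0, t(23) = 20.
The sequence repeats with period 22.
(7845 - 1) mod 22 = 12, so t(7845) = t(13) = 18.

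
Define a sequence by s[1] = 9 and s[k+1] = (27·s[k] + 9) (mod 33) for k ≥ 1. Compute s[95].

0

We have s[1] = 9,  s[2] = 21,  s[3] = 15,  s[4] = 18,  s[5] = 0,  s[6] = 9.
Since s[6] = s[1] = 9, the sequence is periodic with period 5.
So s[95] = s[1 + ((95-1) mod 5)] = s[5] = 0.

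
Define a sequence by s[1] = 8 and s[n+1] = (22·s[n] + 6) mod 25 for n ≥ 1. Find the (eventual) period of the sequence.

s[1] = 8,  s[2] = 7,  s[3] = 10,  s[4] = 1,  s[5] = 3,  s[6] = 22,  s[7] = 15,  s[8] = 11,  s[9] = 23,  s[10] = 12,  s[11] = 20,  s[12] = 21,  s[13] = 18,  s[14] = 2,  s[15] = 0,  s[16] = 6,  s[17] = 13,  s[18] = 17,  s[19] = 5,  s[20] = 16,  s[21] = 8.
The sequence repeats with period 20.

20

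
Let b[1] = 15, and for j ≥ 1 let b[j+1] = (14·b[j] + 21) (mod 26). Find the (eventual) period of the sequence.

13

Listing terms: b[1] = 15,  b[2] = 23,  b[3] = 5,  b[4] = 13,  b[5] = 21,  b[6] = 3,  b[7] = 11,  b[8] = 19,  b[9] = 1,  b[10] = 9,  b[11] = 17,  b[12] = 25,  b[13] = 7,  b[14] = 15.
Since b[14] = b[1] = 15, the sequence is periodic with period 13.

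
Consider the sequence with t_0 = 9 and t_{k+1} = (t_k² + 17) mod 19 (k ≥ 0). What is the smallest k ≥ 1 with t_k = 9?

Computing terms: t_0 = 9; t_1 = 3; t_2 = 7; t_3 = 9.
Since t_3 = t_0 = 9, the sequence is periodic with period 3.
The value 9 next appears (with k ≥ 1) at t_3.

3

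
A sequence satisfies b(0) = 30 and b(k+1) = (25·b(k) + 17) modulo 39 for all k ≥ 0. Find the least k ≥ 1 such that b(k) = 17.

Computing terms: b(0) = 30; b(1) = 26; b(2) = 4; b(3) = 0; b(4) = 17; b(5) = 13; b(6) = 30.
Since b(6) = b(0) = 30, the sequence is periodic with period 6.
The value 17 first appears (with k ≥ 1) at b(4).

4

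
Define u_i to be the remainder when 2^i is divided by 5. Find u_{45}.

2

Listing terms: u_1 = 2; u_2 = 4; u_3 = 3; u_4 = 1; u_5 = 2.
Since u_5 = u_1 = 2, the sequence is periodic with period 4.
So u_{45} = u_{1 + ((45-1) mod 4)} = u_1 = 2.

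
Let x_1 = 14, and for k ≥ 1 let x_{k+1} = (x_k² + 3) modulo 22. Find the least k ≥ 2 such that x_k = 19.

4

We have x_1 = 14, x_2 = 1, x_3 = 4, x_4 = 19, x_5 = 12, x_6 = 15, x_7 = 8, x_8 = 1.
Since x_8 = x_2 = 1, the sequence is eventually periodic: after a pre-period of length 1 it cycles with period 6.
The value 19 first appears (with k ≥ 2) at x_4.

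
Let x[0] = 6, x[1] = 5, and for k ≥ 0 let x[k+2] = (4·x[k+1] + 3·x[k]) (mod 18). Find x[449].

11

We have x[0] = 6; x[1] = 5; x[2] = 2; x[3] = 5; x[4] = 8; x[5] = 11; x[6] = 14; x[7] = 17; x[8] = 2; x[9] = 5.
Since (x[8], x[9]) = (x[2], x[3]) = (2, 5) (two consecutive terms determine the rest), the sequence is eventually periodic: after a pre-period of length 2 it cycles with period 6.
For k ≥ 2, x[k] depends only on (k - 2) mod 6. (449 - 2) mod 6 = 3, so x[449] = x[5] = 11.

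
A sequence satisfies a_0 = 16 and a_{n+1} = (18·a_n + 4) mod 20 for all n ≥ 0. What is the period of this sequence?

4

a_0 = 16, a_1 = 12, a_2 = 0, a_3 = 4, a_4 = 16.
The sequence repeats with period 4.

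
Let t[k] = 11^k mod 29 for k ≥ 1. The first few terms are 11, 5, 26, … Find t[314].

9

t[1] = 11; t[2] = 5; t[3] = 26; t[4] = 25; t[5] = 14; t[6] = 9; t[7] = 12; t[8] = 16; t[9] = 2; t[10] = 22; t[11] = 10; t[12] = 23; t[13] = 21; t[14] = 28; t[15] = 18; t[16] = 24; t[17] = 3; t[18] = 4; t[19] = 15; t[20] = 20; t[21] = 17; t[22] = 13; t[23] = 27; t[24] = 7; t[25] = 19; t[26] = 6; t[27] = 8; t[28] = 1; t[29] = 11.
The sequence repeats with period 28.
So t[314] = t[1 + ((314-1) mod 28)] = t[6] = 9.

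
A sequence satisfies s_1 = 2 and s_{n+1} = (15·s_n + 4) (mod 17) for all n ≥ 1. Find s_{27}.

4

Computing terms: s_1 = 2, s_2 = 0, s_3 = 4, s_4 = 13, s_5 = 12, s_6 = 14, s_7 = 10, s_8 = 1, s_9 = 2.
The sequence repeats with period 8.
So s_{27} = s_{1 + ((27-1) mod 8)} = s_3 = 4.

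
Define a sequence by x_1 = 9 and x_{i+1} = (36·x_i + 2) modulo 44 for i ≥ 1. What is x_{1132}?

18

Computing terms: x_1 = 9; x_2 = 18; x_3 = 34; x_4 = 38; x_5 = 6; x_6 = 42; x_7 = 18.
Since x_7 = x_2 = 18, the sequence is eventually periodic: after a pre-period of length 1 it cycles with period 5.
For i ≥ 2, x_i depends only on (i - 2) mod 5. (1132 - 2) mod 5 = 0, so x_{1132} = x_2 = 18.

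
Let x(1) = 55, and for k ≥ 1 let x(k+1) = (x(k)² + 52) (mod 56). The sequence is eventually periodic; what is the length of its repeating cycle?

x(1) = 55, x(2) = 53, x(3) = 5, x(4) = 21, x(5) = 45, x(6) = 5.
Since x(6) = x(3) = 5, the sequence is eventually periodic: after a pre-period of length 2 it cycles with period 3.

3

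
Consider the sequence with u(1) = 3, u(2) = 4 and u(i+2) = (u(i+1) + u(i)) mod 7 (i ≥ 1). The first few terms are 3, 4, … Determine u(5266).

4

u(1) = 3, u(2) = 4, u(3) = 0, u(4) = 4, u(5) = 4, u(6) = 1, u(7) = 5, u(8) = 6, u(9) = 4, u(10) = 3, u(11) = 0, u(12) = 3, u(13) = 3, u(14) = 6, u(15) = 2, u(16) = 1, u(17) = 3, u(18) = 4.
The sequence repeats with period 16.
So u(5266) = u(1 + ((5266-1) mod 16)) = u(2) = 4.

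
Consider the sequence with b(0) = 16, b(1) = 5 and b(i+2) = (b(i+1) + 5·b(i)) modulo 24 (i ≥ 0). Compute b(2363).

Listing terms: b(0) = 16; b(1) = 5; b(2) = 13; b(3) = 14; b(4) = 7; b(5) = 5; b(6) = 16; b(7) = 17; b(8) = 1; b(9) = 14; b(10) = 19; b(11) = 17; b(12) = 16; b(13) = 5.
The sequence repeats with period 12.
(2363 - 0) mod 12 = 11, so b(2363) = b(11) = 17.

17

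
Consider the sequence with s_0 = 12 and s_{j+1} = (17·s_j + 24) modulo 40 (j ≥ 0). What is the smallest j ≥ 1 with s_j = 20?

2

We have s_0 = 12,  s_1 = 28,  s_2 = 20,  s_3 = 4,  s_4 = 12.
The sequence repeats with period 4.
The value 20 first appears (with j ≥ 1) at s_2.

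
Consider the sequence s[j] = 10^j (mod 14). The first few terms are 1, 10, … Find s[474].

8

s[0] = 1; s[1] = 10; s[2] = 2; s[3] = 6; s[4] = 4; s[5] = 12; s[6] = 8; s[7] = 10.
Since s[7] = s[1] = 10, the sequence is eventually periodic: after a pre-period of length 1 it cycles with period 6.
For j ≥ 1, s[j] depends only on (j - 1) mod 6. (474 - 1) mod 6 = 5, so s[474] = s[6] = 8.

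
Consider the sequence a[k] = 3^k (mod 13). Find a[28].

3

Computing terms: a[1] = 3, a[2] = 9, a[3] = 1, a[4] = 3.
Since a[4] = a[1] = 3, the sequence is periodic with period 3.
So a[28] = a[1 + ((28-1) mod 3)] = a[1] = 3.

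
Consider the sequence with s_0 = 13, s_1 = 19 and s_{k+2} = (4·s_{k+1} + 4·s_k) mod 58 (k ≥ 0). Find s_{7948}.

8

We have s_0 = 13,  s_1 = 19,  s_2 = 12,  s_3 = 8,  s_4 = 22,  s_5 = 4,  s_6 = 46,  s_7 = 26,  s_8 = 56,  s_9 = 38,  s_{10} = 28,  s_{11} = 32,  s_{12} = 8,  s_{13} = 44,  s_{14} = 34,  s_{15} = 22,  s_{16} = 50,  s_{17} = 56,  s_{18} = 18,  s_{19} = 6,  s_{20} = 38,  s_{21} = 2,  s_{22} = 44,  s_{23} = 10,  s_{24} = 42,  s_{25} = 34,  s_{26} = 14,  s_{27} = 18,  s_{28} = 12,  s_{29} = 4,  s_{30} = 6,  s_{31} = 40,  s_{32} = 10,  s_{33} = 26,  s_{34} = 28,  s_{35} = 42,  s_{36} = 48,  s_{37} = 12,  s_{38} = 8.
Since (s_{37}, s_{38}) = (s_2, s_3) = (12, 8) (two consecutive terms determine the rest), the sequence is eventually periodic: after a pre-period of length 2 it cycles with period 35.
For k ≥ 2, s_k depends only on (k - 2) mod 35. (7948 - 2) mod 35 = 1, so s_{7948} = s_3 = 8.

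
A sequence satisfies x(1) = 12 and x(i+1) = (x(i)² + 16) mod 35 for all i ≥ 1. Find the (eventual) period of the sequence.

3

Listing terms: x(1) = 12; x(2) = 20; x(3) = 31; x(4) = 32; x(5) = 25; x(6) = 11; x(7) = 32.
Since x(7) = x(4) = 32, the sequence is eventually periodic: after a pre-period of length 3 it cycles with period 3.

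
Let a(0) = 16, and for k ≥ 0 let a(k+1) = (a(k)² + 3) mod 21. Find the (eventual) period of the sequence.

3

Listing terms: a(0) = 16; a(1) = 7; a(2) = 10; a(3) = 19; a(4) = 7.
Since a(4) = a(1) = 7, the sequence is eventually periodic: after a pre-period of length 1 it cycles with period 3.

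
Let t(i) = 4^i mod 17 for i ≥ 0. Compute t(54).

16

t(0) = 1,  t(1) = 4,  t(2) = 16,  t(3) = 13,  t(4) = 1.
Since t(4) = t(0) = 1, the sequence is periodic with period 4.
(54 - 0) mod 4 = 2, so t(54) = t(2) = 16.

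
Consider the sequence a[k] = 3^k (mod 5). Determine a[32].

1

We have a[1] = 3; a[2] = 4; a[3] = 2; a[4] = 1; a[5] = 3.
The sequence repeats with period 4.
(32 - 1) mod 4 = 3, so a[32] = a[4] = 1.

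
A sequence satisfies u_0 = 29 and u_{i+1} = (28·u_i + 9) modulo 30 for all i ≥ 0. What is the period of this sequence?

4

u_0 = 29; u_1 = 11; u_2 = 17; u_3 = 5; u_4 = 29.
Since u_4 = u_0 = 29, the sequence is periodic with period 4.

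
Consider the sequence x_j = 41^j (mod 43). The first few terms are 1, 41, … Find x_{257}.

11

We have x_0 = 1; x_1 = 41; x_2 = 4; x_3 = 35; x_4 = 16; x_5 = 11; x_6 = 21; x_7 = 1.
The sequence repeats with period 7.
(257 - 0) mod 7 = 5, so x_{257} = x_5 = 11.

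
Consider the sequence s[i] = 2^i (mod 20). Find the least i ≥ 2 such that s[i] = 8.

Computing terms: s[1] = 2; s[2] = 4; s[3] = 8; s[4] = 16; s[5] = 12; s[6] = 4.
Since s[6] = s[2] = 4, the sequence is eventually periodic: after a pre-period of length 1 it cycles with period 4.
The value 8 first appears (with i ≥ 2) at s[3].

3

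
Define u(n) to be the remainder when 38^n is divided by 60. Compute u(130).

4

Listing terms: u(1) = 38, u(2) = 4, u(3) = 32, u(4) = 16, u(5) = 8, u(6) = 4.
Since u(6) = u(2) = 4, the sequence is eventually periodic: after a pre-period of length 1 it cycles with period 4.
For n ≥ 2, u(n) depends only on (n - 2) mod 4. (130 - 2) mod 4 = 0, so u(130) = u(2) = 4.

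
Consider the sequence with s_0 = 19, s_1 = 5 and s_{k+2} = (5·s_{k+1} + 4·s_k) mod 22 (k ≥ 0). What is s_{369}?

15

Listing terms: s_0 = 19, s_1 = 5, s_2 = 13, s_3 = 19, s_4 = 15, s_5 = 19, s_6 = 1, s_7 = 15, s_8 = 13, s_9 = 15, s_{10} = 17, s_{11} = 13, s_{12} = 1, s_{13} = 13, s_{14} = 3, s_{15} = 1, s_{16} = 17, s_{17} = 1, s_{18} = 7, s_{19} = 17, s_{20} = 3, s_{21} = 17, s_{22} = 9, s_{23} = 3, s_{24} = 7, s_{25} = 3, s_{26} = 21, s_{27} = 7, s_{28} = 9, s_{29} = 7, s_{30} = 5, s_{31} = 9, s_{32} = 21, s_{33} = 9, s_{34} = 19, s_{35} = 21, s_{36} = 5, s_{37} = 21, s_{38} = 15, s_{39} = 5, s_{40} = 19, s_{41} = 5.
The sequence repeats with period 40.
(369 - 0) mod 40 = 9, so s_{369} = s_9 = 15.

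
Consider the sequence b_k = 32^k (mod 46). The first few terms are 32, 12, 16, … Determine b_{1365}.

b_1 = 32,  b_2 = 12,  b_3 = 16,  b_4 = 6,  b_5 = 8,  b_6 = 26,  b_7 = 4,  b_8 = 36,  b_9 = 2,  b_{10} = 18,  b_{11} = 24,  b_{12} = 32.
The sequence repeats with period 11.
(1365 - 1) mod 11 = 0, so b_{1365} = b_1 = 32.

32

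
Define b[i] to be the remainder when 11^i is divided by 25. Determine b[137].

21

b[0] = 1; b[1] = 11; b[2] = 21; b[3] = 6; b[4] = 16; b[5] = 1.
The sequence repeats with period 5.
So b[137] = b[0 + ((137-0) mod 5)] = b[2] = 21.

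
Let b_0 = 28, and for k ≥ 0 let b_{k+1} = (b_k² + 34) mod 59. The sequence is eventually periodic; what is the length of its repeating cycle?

Listing terms: b_0 = 28,  b_1 = 51,  b_2 = 39,  b_3 = 21,  b_4 = 3,  b_5 = 43,  b_6 = 54,  b_7 = 0,  b_8 = 34,  b_9 = 10,  b_{10} = 16,  b_{11} = 54.
Since b_{11} = b_6 = 54, the sequence is eventually periodic: after a pre-period of length 6 it cycles with period 5.

5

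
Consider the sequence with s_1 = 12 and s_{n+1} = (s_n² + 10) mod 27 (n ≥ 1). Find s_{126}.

Computing terms: s_1 = 12, s_2 = 19, s_3 = 20, s_4 = 5, s_5 = 8, s_6 = 20.
Since s_6 = s_3 = 20, the sequence is eventually periodic: after a pre-period of length 2 it cycles with period 3.
For n ≥ 3, s_n depends only on (n - 3) mod 3. (126 - 3) mod 3 = 0, so s_{126} = s_3 = 20.

20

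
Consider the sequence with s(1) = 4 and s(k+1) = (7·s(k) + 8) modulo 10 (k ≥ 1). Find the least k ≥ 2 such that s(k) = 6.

s(1) = 4, s(2) = 6, s(3) = 0, s(4) = 8, s(5) = 4.
Since s(5) = s(1) = 4, the sequence is periodic with period 4.
The value 6 first appears (with k ≥ 2) at s(2).

2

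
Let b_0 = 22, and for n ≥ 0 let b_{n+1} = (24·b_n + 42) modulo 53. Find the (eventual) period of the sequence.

Listing terms: b_0 = 22,  b_1 = 40,  b_2 = 48,  b_3 = 28,  b_4 = 25,  b_5 = 6,  b_6 = 27,  b_7 = 1,  b_8 = 13,  b_9 = 36,  b_{10} = 5,  b_{11} = 3,  b_{12} = 8,  b_{13} = 22.
The sequence repeats with period 13.

13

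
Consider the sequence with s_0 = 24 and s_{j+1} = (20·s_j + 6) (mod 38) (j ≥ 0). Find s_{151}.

s_0 = 24,  s_1 = 30,  s_2 = 36,  s_3 = 4,  s_4 = 10,  s_5 = 16,  s_6 = 22,  s_7 = 28,  s_8 = 34,  s_9 = 2,  s_{10} = 8,  s_{11} = 14,  s_{12} = 20,  s_{13} = 26,  s_{14} = 32,  s_{15} = 0,  s_{16} = 6,  s_{17} = 12,  s_{18} = 18,  s_{19} = 24.
Since s_{19} = s_0 = 24, the sequence is periodic with period 19.
(151 - 0) mod 19 = 18, so s_{151} = s_{18} = 18.

18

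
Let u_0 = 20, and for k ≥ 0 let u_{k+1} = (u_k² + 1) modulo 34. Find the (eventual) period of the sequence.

6

u_0 = 20,  u_1 = 27,  u_2 = 16,  u_3 = 19,  u_4 = 22,  u_5 = 9,  u_6 = 14,  u_7 = 27.
Since u_7 = u_1 = 27, the sequence is eventually periodic: after a pre-period of length 1 it cycles with period 6.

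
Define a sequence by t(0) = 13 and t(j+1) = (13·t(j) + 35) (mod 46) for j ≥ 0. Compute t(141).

Computing terms: t(0) = 13; t(1) = 20; t(2) = 19; t(3) = 6; t(4) = 21; t(5) = 32; t(6) = 37; t(7) = 10; t(8) = 27; t(9) = 18; t(10) = 39; t(11) = 36; t(12) = 43; t(13) = 42; t(14) = 29; t(15) = 44; t(16) = 9; t(17) = 14; t(18) = 33; t(19) = 4; t(20) = 41; t(21) = 16; t(22) = 13.
The sequence repeats with period 22.
(141 - 0) mod 22 = 9, so t(141) = t(9) = 18.

18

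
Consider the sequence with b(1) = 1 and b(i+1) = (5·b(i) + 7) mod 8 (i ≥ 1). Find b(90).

4

We have b(1) = 1,  b(2) = 4,  b(3) = 3,  b(4) = 6,  b(5) = 5,  b(6) = 0,  b(7) = 7,  b(8) = 2,  b(9) = 1.
Since b(9) = b(1) = 1, the sequence is periodic with period 8.
So b(90) = b(1 + ((90-1) mod 8)) = b(2) = 4.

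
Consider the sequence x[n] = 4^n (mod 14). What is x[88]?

4

Listing terms: x[0] = 1, x[1] = 4, x[2] = 2, x[3] = 8, x[4] = 4.
Since x[4] = x[1] = 4, the sequence is eventually periodic: after a pre-period of length 1 it cycles with period 3.
For n ≥ 1, x[n] depends only on (n - 1) mod 3. (88 - 1) mod 3 = 0, so x[88] = x[1] = 4.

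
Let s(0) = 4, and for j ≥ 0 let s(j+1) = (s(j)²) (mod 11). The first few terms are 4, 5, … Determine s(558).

Listing terms: s(0) = 4, s(1) = 5, s(2) = 3, s(3) = 9, s(4) = 4.
The sequence repeats with period 4.
(558 - 0) mod 4 = 2, so s(558) = s(2) = 3.

3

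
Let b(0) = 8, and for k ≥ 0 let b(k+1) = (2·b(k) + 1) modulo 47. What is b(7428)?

Listing terms: b(0) = 8,  b(1) = 17,  b(2) = 35,  b(3) = 24,  b(4) = 2,  b(5) = 5,  b(6) = 11,  b(7) = 23,  b(8) = 0,  b(9) = 1,  b(10) = 3,  b(11) = 7,  b(12) = 15,  b(13) = 31,  b(14) = 16,  b(15) = 33,  b(16) = 20,  b(17) = 41,  b(18) = 36,  b(19) = 26,  b(20) = 6,  b(21) = 13,  b(22) = 27,  b(23) = 8.
The sequence repeats with period 23.
So b(7428) = b(0 + ((7428-0) mod 23)) = b(22) = 27.

27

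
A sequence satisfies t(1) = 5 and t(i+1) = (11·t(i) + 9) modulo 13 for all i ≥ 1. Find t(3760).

0

Listing terms: t(1) = 5, t(2) = 12, t(3) = 11, t(4) = 0, t(5) = 9, t(6) = 4, t(7) = 1, t(8) = 7, t(9) = 8, t(10) = 6, t(11) = 10, t(12) = 2, t(13) = 5.
The sequence repeats with period 12.
So t(3760) = t(1 + ((3760-1) mod 12)) = t(4) = 0.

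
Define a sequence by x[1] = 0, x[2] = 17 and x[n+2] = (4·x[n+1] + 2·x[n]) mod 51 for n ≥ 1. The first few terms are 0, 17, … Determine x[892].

Listing terms: x[1] = 0; x[2] = 17; x[3] = 17; x[4] = 0; x[5] = 34; x[6] = 34; x[7] = 0; x[8] = 17.
Since (x[7], x[8]) = (x[1], x[2]) = (0, 17) (two consecutive terms determine the rest), the sequence is periodic with period 6.
(892 - 1) mod 6 = 3, so x[892] = x[4] = 0.

0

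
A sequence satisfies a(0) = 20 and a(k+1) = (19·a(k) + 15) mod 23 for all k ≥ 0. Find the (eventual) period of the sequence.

Computing terms: a(0) = 20, a(1) = 4, a(2) = 22, a(3) = 19, a(4) = 8, a(5) = 6, a(6) = 14, a(7) = 5, a(8) = 18, a(9) = 12, a(10) = 13, a(11) = 9, a(12) = 2, a(13) = 7, a(14) = 10, a(15) = 21, a(16) = 0, a(17) = 15, a(18) = 1, a(19) = 11, a(20) = 17, a(21) = 16, a(22) = 20.
Since a(22) = a(0) = 20, the sequence is periodic with period 22.

22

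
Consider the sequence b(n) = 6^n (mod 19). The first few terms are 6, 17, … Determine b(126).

1

We have b(1) = 6; b(2) = 17; b(3) = 7; b(4) = 4; b(5) = 5; b(6) = 11; b(7) = 9; b(8) = 16; b(9) = 1; b(10) = 6.
Since b(10) = b(1) = 6, the sequence is periodic with period 9.
So b(126) = b(1 + ((126-1) mod 9)) = b(9) = 1.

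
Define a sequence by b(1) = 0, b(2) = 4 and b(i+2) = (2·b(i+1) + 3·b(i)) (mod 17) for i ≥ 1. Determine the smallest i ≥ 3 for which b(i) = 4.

18

Computing terms: b(1) = 0,  b(2) = 4,  b(3) = 8,  b(4) = 11,  b(5) = 12,  b(6) = 6,  b(7) = 14,  b(8) = 12,  b(9) = 15,  b(10) = 15,  b(11) = 7,  b(12) = 8,  b(13) = 3,  b(14) = 13,  b(15) = 1,  b(16) = 7,  b(17) = 0,  b(18) = 4.
The sequence repeats with period 16.
The value 4 next appears (with i ≥ 3) at b(18).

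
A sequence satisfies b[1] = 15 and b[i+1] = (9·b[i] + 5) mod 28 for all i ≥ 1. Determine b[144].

Listing terms: b[1] = 15,  b[2] = 0,  b[3] = 5,  b[4] = 22,  b[5] = 7,  b[6] = 12,  b[7] = 1,  b[8] = 14,  b[9] = 19,  b[10] = 8,  b[11] = 21,  b[12] = 26,  b[13] = 15.
The sequence repeats with period 12.
So b[144] = b[1 + ((144-1) mod 12)] = b[12] = 26.

26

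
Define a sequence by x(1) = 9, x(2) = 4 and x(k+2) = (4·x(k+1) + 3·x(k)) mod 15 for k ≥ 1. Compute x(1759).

We have x(1) = 9, x(2) = 4, x(3) = 13, x(4) = 4, x(5) = 10, x(6) = 7, x(7) = 13, x(8) = 13, x(9) = 1, x(10) = 13, x(11) = 10, x(12) = 4, x(13) = 1, x(14) = 1, x(15) = 7, x(16) = 1, x(17) = 10, x(18) = 13, x(19) = 7, x(20) = 7, x(21) = 4, x(22) = 7, x(23) = 10, x(24) = 1, x(25) = 4, x(26) = 4, x(27) = 13.
Since (x(26), x(27)) = (x(2), x(3)) = (4, 13) (two consecutive terms determine the rest), the sequence is eventually periodic: after a pre-period of length 1 it cycles with period 24.
For k ≥ 2, x(k) depends only on (k - 2) mod 24. (1759 - 2) mod 24 = 5, so x(1759) = x(7) = 13.

13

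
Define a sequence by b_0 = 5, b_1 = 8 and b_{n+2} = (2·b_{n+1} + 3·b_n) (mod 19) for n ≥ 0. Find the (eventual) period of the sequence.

Listing terms: b_0 = 5; b_1 = 8; b_2 = 12; b_3 = 10; b_4 = 18; b_5 = 9; b_6 = 15; b_7 = 0; b_8 = 7; b_9 = 14; b_{10} = 11; b_{11} = 7; b_{12} = 9; b_{13} = 1; b_{14} = 10; b_{15} = 4; b_{16} = 0; b_{17} = 12; b_{18} = 5; b_{19} = 8.
Since (b_{18}, b_{19}) = (b_0, b_1) = (5, 8) (two consecutive terms determine the rest), the sequence is periodic with period 18.

18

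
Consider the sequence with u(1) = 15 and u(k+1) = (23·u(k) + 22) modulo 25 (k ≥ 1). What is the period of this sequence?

Listing terms: u(1) = 15,  u(2) = 17,  u(3) = 13,  u(4) = 21,  u(5) = 5,  u(6) = 12,  u(7) = 23,  u(8) = 1,  u(9) = 20,  u(10) = 7,  u(11) = 8,  u(12) = 6,  u(13) = 10,  u(14) = 2,  u(15) = 18,  u(16) = 11,  u(17) = 0,  u(18) = 22,  u(19) = 3,  u(20) = 16,  u(21) = 15.
The sequence repeats with period 20.

20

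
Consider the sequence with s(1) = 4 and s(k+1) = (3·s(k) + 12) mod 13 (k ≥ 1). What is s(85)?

4

Listing terms: s(1) = 4, s(2) = 11, s(3) = 6, s(4) = 4.
The sequence repeats with period 3.
(85 - 1) mod 3 = 0, so s(85) = s(1) = 4.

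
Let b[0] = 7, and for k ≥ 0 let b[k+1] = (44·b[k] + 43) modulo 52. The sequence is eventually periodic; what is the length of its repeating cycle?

4

b[0] = 7; b[1] = 39; b[2] = 43; b[3] = 11; b[4] = 7.
The sequence repeats with period 4.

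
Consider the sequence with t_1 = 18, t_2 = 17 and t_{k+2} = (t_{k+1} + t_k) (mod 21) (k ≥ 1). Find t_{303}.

19

Listing terms: t_1 = 18; t_2 = 17; t_3 = 14; t_4 = 10; t_5 = 3; t_6 = 13; t_7 = 16; t_8 = 8; t_9 = 3; t_{10} = 11; t_{11} = 14; t_{12} = 4; t_{13} = 18; t_{14} = 1; t_{15} = 19; t_{16} = 20; t_{17} = 18; t_{18} = 17.
The sequence repeats with period 16.
(303 - 1) mod 16 = 14, so t_{303} = t_{15} = 19.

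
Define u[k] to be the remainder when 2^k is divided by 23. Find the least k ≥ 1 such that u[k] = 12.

10

u[0] = 1; u[1] = 2; u[2] = 4; u[3] = 8; u[4] = 16; u[5] = 9; u[6] = 18; u[7] = 13; u[8] = 3; u[9] = 6; u[10] = 12; u[11] = 1.
Since u[11] = u[0] = 1, the sequence is periodic with period 11.
The value 12 first appears (with k ≥ 1) at u[10].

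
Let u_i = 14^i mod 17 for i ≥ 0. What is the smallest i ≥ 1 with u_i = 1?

Listing terms: u_0 = 1; u_1 = 14; u_2 = 9; u_3 = 7; u_4 = 13; u_5 = 12; u_6 = 15; u_7 = 6; u_8 = 16; u_9 = 3; u_{10} = 8; u_{11} = 10; u_{12} = 4; u_{13} = 5; u_{14} = 2; u_{15} = 11; u_{16} = 1.
Since u_{16} = u_0 = 1, the sequence is periodic with period 16.
The value 1 next appears (with i ≥ 1) at u_{16}.

16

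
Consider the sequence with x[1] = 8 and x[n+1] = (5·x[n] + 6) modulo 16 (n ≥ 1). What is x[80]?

Listing terms: x[1] = 8,  x[2] = 14,  x[3] = 12,  x[4] = 2,  x[5] = 0,  x[6] = 6,  x[7] = 4,  x[8] = 10,  x[9] = 8.
The sequence repeats with period 8.
(80 - 1) mod 8 = 7, so x[80] = x[8] = 10.

10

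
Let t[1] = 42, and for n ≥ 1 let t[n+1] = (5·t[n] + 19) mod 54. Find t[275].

t[1] = 42, t[2] = 13, t[3] = 30, t[4] = 7, t[5] = 0, t[6] = 19, t[7] = 6, t[8] = 49, t[9] = 48, t[10] = 43, t[11] = 18, t[12] = 1, t[13] = 24, t[14] = 31, t[15] = 12, t[16] = 25, t[17] = 36, t[18] = 37, t[19] = 42.
The sequence repeats with period 18.
So t[275] = t[1 + ((275-1) mod 18)] = t[5] = 0.

0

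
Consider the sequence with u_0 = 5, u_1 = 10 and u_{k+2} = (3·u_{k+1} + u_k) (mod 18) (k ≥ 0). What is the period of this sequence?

6

Listing terms: u_0 = 5,  u_1 = 10,  u_2 = 17,  u_3 = 7,  u_4 = 2,  u_5 = 13,  u_6 = 5,  u_7 = 10.
Since (u_6, u_7) = (u_0, u_1) = (5, 10) (two consecutive terms determine the rest), the sequence is periodic with period 6.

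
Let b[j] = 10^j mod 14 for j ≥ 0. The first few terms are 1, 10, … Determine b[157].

Listing terms: b[0] = 1, b[1] = 10, b[2] = 2, b[3] = 6, b[4] = 4, b[5] = 12, b[6] = 8, b[7] = 10.
Since b[7] = b[1] = 10, the sequence is eventually periodic: after a pre-period of length 1 it cycles with period 6.
For j ≥ 1, b[j] depends only on (j - 1) mod 6. (157 - 1) mod 6 = 0, so b[157] = b[1] = 10.

10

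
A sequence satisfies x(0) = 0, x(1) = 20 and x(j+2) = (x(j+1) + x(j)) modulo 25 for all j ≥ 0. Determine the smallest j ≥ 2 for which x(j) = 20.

Computing terms: x(0) = 0; x(1) = 20; x(2) = 20; x(3) = 15; x(4) = 10; x(5) = 0; x(6) = 10; x(7) = 10; x(8) = 20; x(9) = 5; x(10) = 0; x(11) = 5; x(12) = 5; x(13) = 10; x(14) = 15; x(15) = 0; x(16) = 15; x(17) = 15; x(18) = 5; x(19) = 20; x(20) = 0; x(21) = 20.
Since (x(20), x(21)) = (x(0), x(1)) = (0, 20) (two consecutive terms determine the rest), the sequence is periodic with period 20.
The value 20 first appears (with j ≥ 2) at x(2).

2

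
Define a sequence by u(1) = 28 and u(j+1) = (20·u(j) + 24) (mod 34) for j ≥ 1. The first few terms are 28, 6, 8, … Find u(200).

We have u(1) = 28; u(2) = 6; u(3) = 8; u(4) = 14; u(5) = 32; u(6) = 18; u(7) = 10; u(8) = 20; u(9) = 16; u(10) = 4; u(11) = 2; u(12) = 30; u(13) = 12; u(14) = 26; u(15) = 0; u(16) = 24; u(17) = 28.
Since u(17) = u(1) = 28, the sequence is periodic with period 16.
(200 - 1) mod 16 = 7, so u(200) = u(8) = 20.

20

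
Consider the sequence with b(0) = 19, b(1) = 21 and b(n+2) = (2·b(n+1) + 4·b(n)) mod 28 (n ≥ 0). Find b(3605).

4

b(0) = 19,  b(1) = 21,  b(2) = 6,  b(3) = 12,  b(4) = 20,  b(5) = 4,  b(6) = 4,  b(7) = 24,  b(8) = 8,  b(9) = 0,  b(10) = 4,  b(11) = 8,  b(12) = 4,  b(13) = 12,  b(14) = 12,  b(15) = 16,  b(16) = 24,  b(17) = 0,  b(18) = 12,  b(19) = 24,  b(20) = 12,  b(21) = 8,  b(22) = 8,  b(23) = 20,  b(24) = 16,  b(25) = 0,  b(26) = 8,  b(27) = 16,  b(28) = 8,  b(29) = 24,  b(30) = 24,  b(31) = 4,  b(32) = 20,  b(33) = 0,  b(34) = 24,  b(35) = 20,  b(36) = 24,  b(37) = 16,  b(38) = 16,  b(39) = 12,  b(40) = 4,  b(41) = 0,  b(42) = 16,  b(43) = 4,  b(44) = 16,  b(45) = 20,  b(46) = 20,  b(47) = 8,  b(48) = 12,  b(49) = 0,  b(50) = 20,  b(51) = 12,  b(52) = 20.
Since (b(51), b(52)) = (b(3), b(4)) = (12, 20) (two consecutive terms determine the rest), the sequence is eventually periodic: after a pre-period of length 3 it cycles with period 48.
For n ≥ 3, b(n) depends only on (n - 3) mod 48. (3605 - 3) mod 48 = 2, so b(3605) = b(5) = 4.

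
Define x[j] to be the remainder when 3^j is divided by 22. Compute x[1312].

Listing terms: x[1] = 3,  x[2] = 9,  x[3] = 5,  x[4] = 15,  x[5] = 1,  x[6] = 3.
The sequence repeats with period 5.
(1312 - 1) mod 5 = 1, so x[1312] = x[2] = 9.

9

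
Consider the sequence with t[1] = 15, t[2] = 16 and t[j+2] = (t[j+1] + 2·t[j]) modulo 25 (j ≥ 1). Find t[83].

t[1] = 15,  t[2] = 16,  t[3] = 21,  t[4] = 3,  t[5] = 20,  t[6] = 1,  t[7] = 16,  t[8] = 18,  t[9] = 0,  t[10] = 11,  t[11] = 11,  t[12] = 8,  t[13] = 5,  t[14] = 21,  t[15] = 6,  t[16] = 23,  t[17] = 10,  t[18] = 6,  t[19] = 1,  t[20] = 13,  t[21] = 15,  t[22] = 16.
The sequence repeats with period 20.
(83 - 1) mod 20 = 2, so t[83] = t[3] = 21.

21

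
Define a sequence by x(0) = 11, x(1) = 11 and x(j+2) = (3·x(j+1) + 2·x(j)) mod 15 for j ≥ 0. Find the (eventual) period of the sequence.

Listing terms: x(0) = 11, x(1) = 11, x(2) = 10, x(3) = 7, x(4) = 11, x(5) = 2, x(6) = 13, x(7) = 13, x(8) = 5, x(9) = 11, x(10) = 13, x(11) = 1, x(12) = 14, x(13) = 14, x(14) = 10, x(15) = 13, x(16) = 14, x(17) = 8, x(18) = 7, x(19) = 7, x(20) = 5, x(21) = 14, x(22) = 7, x(23) = 4, x(24) = 11, x(25) = 11.
Since (x(24), x(25)) = (x(0), x(1)) = (11, 11) (two consecutive terms determine the rest), the sequence is periodic with period 24.

24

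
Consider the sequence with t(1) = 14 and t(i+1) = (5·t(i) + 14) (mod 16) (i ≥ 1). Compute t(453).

t(1) = 14, t(2) = 4, t(3) = 2, t(4) = 8, t(5) = 6, t(6) = 12, t(7) = 10, t(8) = 0, t(9) = 14.
Since t(9) = t(1) = 14, the sequence is periodic with period 8.
So t(453) = t(1 + ((453-1) mod 8)) = t(5) = 6.

6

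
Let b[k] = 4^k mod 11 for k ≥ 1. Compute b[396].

4

Computing terms: b[1] = 4, b[2] = 5, b[3] = 9, b[4] = 3, b[5] = 1, b[6] = 4.
Since b[6] = b[1] = 4, the sequence is periodic with period 5.
(396 - 1) mod 5 = 0, so b[396] = b[1] = 4.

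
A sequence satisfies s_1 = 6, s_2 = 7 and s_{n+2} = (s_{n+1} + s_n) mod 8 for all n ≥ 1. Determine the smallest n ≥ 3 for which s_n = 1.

s_1 = 6,  s_2 = 7,  s_3 = 5,  s_4 = 4,  s_5 = 1,  s_6 = 5,  s_7 = 6,  s_8 = 3,  s_9 = 1,  s_{10} = 4,  s_{11} = 5,  s_{12} = 1,  s_{13} = 6,  s_{14} = 7.
The sequence repeats with period 12.
The value 1 first appears (with n ≥ 3) at s_5.

5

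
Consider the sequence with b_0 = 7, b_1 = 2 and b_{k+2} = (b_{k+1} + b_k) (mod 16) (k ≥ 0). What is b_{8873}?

7

b_0 = 7; b_1 = 2; b_2 = 9; b_3 = 11; b_4 = 4; b_5 = 15; b_6 = 3; b_7 = 2; b_8 = 5; b_9 = 7; b_{10} = 12; b_{11} = 3; b_{12} = 15; b_{13} = 2; b_{14} = 1; b_{15} = 3; b_{16} = 4; b_{17} = 7; b_{18} = 11; b_{19} = 2; b_{20} = 13; b_{21} = 15; b_{22} = 12; b_{23} = 11; b_{24} = 7; b_{25} = 2.
The sequence repeats with period 24.
So b_{8873} = b_{0 + ((8873-0) mod 24)} = b_{17} = 7.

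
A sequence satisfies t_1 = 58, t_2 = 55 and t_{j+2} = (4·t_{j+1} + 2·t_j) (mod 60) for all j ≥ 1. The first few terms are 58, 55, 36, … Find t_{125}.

8

Computing terms: t_1 = 58; t_2 = 55; t_3 = 36; t_4 = 14; t_5 = 8; t_6 = 0; t_7 = 16; t_8 = 4; t_9 = 48; t_{10} = 20; t_{11} = 56; t_{12} = 24; t_{13} = 28; t_{14} = 40; t_{15} = 36; t_{16} = 44; t_{17} = 8; t_{18} = 0.
Since (t_{17}, t_{18}) = (t_5, t_6) = (8, 0) (two consecutive terms determine the rest), the sequence is eventually periodic: after a pre-period of length 4 it cycles with period 12.
For j ≥ 5, t_j depends only on (j - 5) mod 12. (125 - 5) mod 12 = 0, so t_{125} = t_5 = 8.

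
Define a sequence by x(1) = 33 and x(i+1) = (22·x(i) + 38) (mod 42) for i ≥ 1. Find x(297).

4

We have x(1) = 33; x(2) = 8; x(3) = 4; x(4) = 0; x(5) = 38; x(6) = 34; x(7) = 30; x(8) = 26; x(9) = 22; x(10) = 18; x(11) = 14; x(12) = 10; x(13) = 6; x(14) = 2; x(15) = 40; x(16) = 36; x(17) = 32; x(18) = 28; x(19) = 24; x(20) = 20; x(21) = 16; x(22) = 12; x(23) = 8.
Since x(23) = x(2) = 8, the sequence is eventually periodic: after a pre-period of length 1 it cycles with period 21.
For i ≥ 2, x(i) depends only on (i - 2) mod 21. (297 - 2) mod 21 = 1, so x(297) = x(3) = 4.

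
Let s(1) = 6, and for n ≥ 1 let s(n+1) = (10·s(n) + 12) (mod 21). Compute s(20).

Listing terms: s(1) = 6, s(2) = 9, s(3) = 18, s(4) = 3, s(5) = 0, s(6) = 12, s(7) = 6.
Since s(7) = s(1) = 6, the sequence is periodic with period 6.
So s(20) = s(1 + ((20-1) mod 6)) = s(2) = 9.

9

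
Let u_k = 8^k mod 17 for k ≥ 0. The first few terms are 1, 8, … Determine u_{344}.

Listing terms: u_0 = 1,  u_1 = 8,  u_2 = 13,  u_3 = 2,  u_4 = 16,  u_5 = 9,  u_6 = 4,  u_7 = 15,  u_8 = 1.
The sequence repeats with period 8.
So u_{344} = u_{0 + ((344-0) mod 8)} = u_0 = 1.

1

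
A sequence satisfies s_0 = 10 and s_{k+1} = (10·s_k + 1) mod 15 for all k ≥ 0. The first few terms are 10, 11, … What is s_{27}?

1

s_0 = 10; s_1 = 11; s_2 = 6; s_3 = 1; s_4 = 11.
Since s_4 = s_1 = 11, the sequence is eventually periodic: after a pre-period of length 1 it cycles with period 3.
For k ≥ 1, s_k depends only on (k - 1) mod 3. (27 - 1) mod 3 = 2, so s_{27} = s_3 = 1.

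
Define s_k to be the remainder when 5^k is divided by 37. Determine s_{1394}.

21

Listing terms: s_1 = 5; s_2 = 25; s_3 = 14; s_4 = 33; s_5 = 17; s_6 = 11; s_7 = 18; s_8 = 16; s_9 = 6; s_{10} = 30; s_{11} = 2; s_{12} = 10; s_{13} = 13; s_{14} = 28; s_{15} = 29; s_{16} = 34; s_{17} = 22; s_{18} = 36; s_{19} = 32; s_{20} = 12; s_{21} = 23; s_{22} = 4; s_{23} = 20; s_{24} = 26; s_{25} = 19; s_{26} = 21; s_{27} = 31; s_{28} = 7; s_{29} = 35; s_{30} = 27; s_{31} = 24; s_{32} = 9; s_{33} = 8; s_{34} = 3; s_{35} = 15; s_{36} = 1; s_{37} = 5.
The sequence repeats with period 36.
So s_{1394} = s_{1 + ((1394-1) mod 36)} = s_{26} = 21.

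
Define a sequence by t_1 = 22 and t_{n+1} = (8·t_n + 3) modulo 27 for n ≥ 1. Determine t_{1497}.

4

Computing terms: t_1 = 22,  t_2 = 17,  t_3 = 4,  t_4 = 8,  t_5 = 13,  t_6 = 26,  t_7 = 22.
Since t_7 = t_1 = 22, the sequence is periodic with period 6.
So t_{1497} = t_{1 + ((1497-1) mod 6)} = t_3 = 4.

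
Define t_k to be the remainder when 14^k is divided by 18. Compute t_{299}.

Computing terms: t_1 = 14, t_2 = 16, t_3 = 8, t_4 = 4, t_5 = 2, t_6 = 10, t_7 = 14.
The sequence repeats with period 6.
So t_{299} = t_{1 + ((299-1) mod 6)} = t_5 = 2.

2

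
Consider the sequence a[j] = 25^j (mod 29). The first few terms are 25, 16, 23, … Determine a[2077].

Computing terms: a[1] = 25; a[2] = 16; a[3] = 23; a[4] = 24; a[5] = 20; a[6] = 7; a[7] = 1; a[8] = 25.
Since a[8] = a[1] = 25, the sequence is periodic with period 7.
So a[2077] = a[1 + ((2077-1) mod 7)] = a[5] = 20.

20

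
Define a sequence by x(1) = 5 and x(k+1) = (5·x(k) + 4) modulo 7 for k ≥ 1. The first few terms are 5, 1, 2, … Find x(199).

5

x(1) = 5; x(2) = 1; x(3) = 2; x(4) = 0; x(5) = 4; x(6) = 3; x(7) = 5.
The sequence repeats with period 6.
So x(199) = x(1 + ((199-1) mod 6)) = x(1) = 5.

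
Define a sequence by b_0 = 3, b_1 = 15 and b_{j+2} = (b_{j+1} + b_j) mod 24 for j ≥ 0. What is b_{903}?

9

Listing terms: b_0 = 3, b_1 = 15, b_2 = 18, b_3 = 9, b_4 = 3, b_5 = 12, b_6 = 15, b_7 = 3, b_8 = 18, b_9 = 21, b_{10} = 15, b_{11} = 12, b_{12} = 3, b_{13} = 15.
Since (b_{12}, b_{13}) = (b_0, b_1) = (3, 15) (two consecutive terms determine the rest), the sequence is periodic with period 12.
So b_{903} = b_{0 + ((903-0) mod 12)} = b_3 = 9.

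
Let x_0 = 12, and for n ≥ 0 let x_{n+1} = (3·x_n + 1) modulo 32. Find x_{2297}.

21

Computing terms: x_0 = 12; x_1 = 5; x_2 = 16; x_3 = 17; x_4 = 20; x_5 = 29; x_6 = 24; x_7 = 9; x_8 = 28; x_9 = 21; x_{10} = 0; x_{11} = 1; x_{12} = 4; x_{13} = 13; x_{14} = 8; x_{15} = 25; x_{16} = 12.
Since x_{16} = x_0 = 12, the sequence is periodic with period 16.
So x_{2297} = x_{0 + ((2297-0) mod 16)} = x_9 = 21.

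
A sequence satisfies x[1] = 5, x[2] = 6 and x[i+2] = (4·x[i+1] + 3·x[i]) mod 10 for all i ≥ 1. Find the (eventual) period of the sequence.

Computing terms: x[1] = 5,  x[2] = 6,  x[3] = 9,  x[4] = 4,  x[5] = 3,  x[6] = 4,  x[7] = 5,  x[8] = 2,  x[9] = 3,  x[10] = 8,  x[11] = 1,  x[12] = 8,  x[13] = 5,  x[14] = 4,  x[15] = 1,  x[16] = 6,  x[17] = 7,  x[18] = 6,  x[19] = 5,  x[20] = 8,  x[21] = 7,  x[22] = 2,  x[23] = 9,  x[24] = 2,  x[25] = 5,  x[26] = 6.
Since (x[25], x[26]) = (x[1], x[2]) = (5, 6) (two consecutive terms determine the rest), the sequence is periodic with period 24.

24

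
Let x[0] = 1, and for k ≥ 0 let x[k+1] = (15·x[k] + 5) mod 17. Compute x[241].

3

x[0] = 1, x[1] = 3, x[2] = 16, x[3] = 7, x[4] = 8, x[5] = 6, x[6] = 10, x[7] = 2, x[8] = 1.
Since x[8] = x[0] = 1, the sequence is periodic with period 8.
(241 - 0) mod 8 = 1, so x[241] = x[1] = 3.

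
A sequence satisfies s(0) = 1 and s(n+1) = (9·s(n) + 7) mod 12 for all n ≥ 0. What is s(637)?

4

We have s(0) = 1; s(1) = 4; s(2) = 7; s(3) = 10; s(4) = 1.
The sequence repeats with period 4.
So s(637) = s(0 + ((637-0) mod 4)) = s(1) = 4.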